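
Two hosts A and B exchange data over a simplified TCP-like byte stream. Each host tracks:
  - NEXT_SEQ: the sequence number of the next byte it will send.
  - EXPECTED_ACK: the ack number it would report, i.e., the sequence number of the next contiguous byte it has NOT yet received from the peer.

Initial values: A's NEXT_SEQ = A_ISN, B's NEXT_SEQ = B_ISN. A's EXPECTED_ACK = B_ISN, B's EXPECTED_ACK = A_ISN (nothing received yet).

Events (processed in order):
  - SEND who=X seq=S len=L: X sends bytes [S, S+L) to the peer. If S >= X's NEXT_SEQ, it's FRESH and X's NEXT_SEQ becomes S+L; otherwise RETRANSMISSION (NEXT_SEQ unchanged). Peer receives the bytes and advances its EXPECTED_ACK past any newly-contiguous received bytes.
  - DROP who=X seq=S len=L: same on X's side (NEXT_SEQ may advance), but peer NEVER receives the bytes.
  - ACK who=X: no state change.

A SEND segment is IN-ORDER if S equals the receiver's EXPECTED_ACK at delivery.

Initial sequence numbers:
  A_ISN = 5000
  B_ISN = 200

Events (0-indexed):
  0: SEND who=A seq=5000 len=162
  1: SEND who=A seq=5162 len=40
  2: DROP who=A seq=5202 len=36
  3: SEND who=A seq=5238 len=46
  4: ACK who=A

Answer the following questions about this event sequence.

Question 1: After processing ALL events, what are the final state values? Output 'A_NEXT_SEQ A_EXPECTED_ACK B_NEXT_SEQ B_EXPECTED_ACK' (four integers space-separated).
Answer: 5284 200 200 5202

Derivation:
After event 0: A_seq=5162 A_ack=200 B_seq=200 B_ack=5162
After event 1: A_seq=5202 A_ack=200 B_seq=200 B_ack=5202
After event 2: A_seq=5238 A_ack=200 B_seq=200 B_ack=5202
After event 3: A_seq=5284 A_ack=200 B_seq=200 B_ack=5202
After event 4: A_seq=5284 A_ack=200 B_seq=200 B_ack=5202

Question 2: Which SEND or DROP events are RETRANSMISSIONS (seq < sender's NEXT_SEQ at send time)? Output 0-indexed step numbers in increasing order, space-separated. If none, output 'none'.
Answer: none

Derivation:
Step 0: SEND seq=5000 -> fresh
Step 1: SEND seq=5162 -> fresh
Step 2: DROP seq=5202 -> fresh
Step 3: SEND seq=5238 -> fresh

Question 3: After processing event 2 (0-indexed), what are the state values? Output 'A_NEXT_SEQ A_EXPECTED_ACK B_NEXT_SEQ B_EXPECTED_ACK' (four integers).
After event 0: A_seq=5162 A_ack=200 B_seq=200 B_ack=5162
After event 1: A_seq=5202 A_ack=200 B_seq=200 B_ack=5202
After event 2: A_seq=5238 A_ack=200 B_seq=200 B_ack=5202

5238 200 200 5202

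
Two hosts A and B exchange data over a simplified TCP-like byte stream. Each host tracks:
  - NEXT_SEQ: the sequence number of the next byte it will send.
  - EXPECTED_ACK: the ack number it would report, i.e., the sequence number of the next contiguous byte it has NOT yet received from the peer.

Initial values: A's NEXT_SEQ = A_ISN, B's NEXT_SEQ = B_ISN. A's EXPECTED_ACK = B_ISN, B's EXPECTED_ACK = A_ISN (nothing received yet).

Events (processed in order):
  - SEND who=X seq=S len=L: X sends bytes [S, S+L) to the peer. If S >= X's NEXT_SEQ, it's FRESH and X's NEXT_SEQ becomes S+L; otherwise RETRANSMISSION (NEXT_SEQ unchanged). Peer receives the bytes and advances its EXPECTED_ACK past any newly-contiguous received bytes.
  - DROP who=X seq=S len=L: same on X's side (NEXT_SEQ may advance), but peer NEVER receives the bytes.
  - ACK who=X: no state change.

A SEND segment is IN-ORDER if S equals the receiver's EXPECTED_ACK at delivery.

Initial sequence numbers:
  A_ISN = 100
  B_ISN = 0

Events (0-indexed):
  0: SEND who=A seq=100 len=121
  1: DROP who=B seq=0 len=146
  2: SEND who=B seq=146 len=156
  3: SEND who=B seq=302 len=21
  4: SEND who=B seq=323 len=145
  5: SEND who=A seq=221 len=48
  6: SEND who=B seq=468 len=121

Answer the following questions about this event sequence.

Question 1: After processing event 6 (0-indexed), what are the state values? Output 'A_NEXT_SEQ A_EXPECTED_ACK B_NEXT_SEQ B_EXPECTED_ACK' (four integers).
After event 0: A_seq=221 A_ack=0 B_seq=0 B_ack=221
After event 1: A_seq=221 A_ack=0 B_seq=146 B_ack=221
After event 2: A_seq=221 A_ack=0 B_seq=302 B_ack=221
After event 3: A_seq=221 A_ack=0 B_seq=323 B_ack=221
After event 4: A_seq=221 A_ack=0 B_seq=468 B_ack=221
After event 5: A_seq=269 A_ack=0 B_seq=468 B_ack=269
After event 6: A_seq=269 A_ack=0 B_seq=589 B_ack=269

269 0 589 269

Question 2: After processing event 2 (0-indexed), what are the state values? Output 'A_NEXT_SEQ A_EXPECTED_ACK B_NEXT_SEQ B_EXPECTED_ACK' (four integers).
After event 0: A_seq=221 A_ack=0 B_seq=0 B_ack=221
After event 1: A_seq=221 A_ack=0 B_seq=146 B_ack=221
After event 2: A_seq=221 A_ack=0 B_seq=302 B_ack=221

221 0 302 221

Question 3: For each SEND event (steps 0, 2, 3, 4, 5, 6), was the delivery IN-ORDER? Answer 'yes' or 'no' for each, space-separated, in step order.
Answer: yes no no no yes no

Derivation:
Step 0: SEND seq=100 -> in-order
Step 2: SEND seq=146 -> out-of-order
Step 3: SEND seq=302 -> out-of-order
Step 4: SEND seq=323 -> out-of-order
Step 5: SEND seq=221 -> in-order
Step 6: SEND seq=468 -> out-of-order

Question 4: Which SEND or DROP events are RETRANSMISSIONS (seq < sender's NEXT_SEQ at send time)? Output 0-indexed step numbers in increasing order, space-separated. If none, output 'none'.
Step 0: SEND seq=100 -> fresh
Step 1: DROP seq=0 -> fresh
Step 2: SEND seq=146 -> fresh
Step 3: SEND seq=302 -> fresh
Step 4: SEND seq=323 -> fresh
Step 5: SEND seq=221 -> fresh
Step 6: SEND seq=468 -> fresh

Answer: none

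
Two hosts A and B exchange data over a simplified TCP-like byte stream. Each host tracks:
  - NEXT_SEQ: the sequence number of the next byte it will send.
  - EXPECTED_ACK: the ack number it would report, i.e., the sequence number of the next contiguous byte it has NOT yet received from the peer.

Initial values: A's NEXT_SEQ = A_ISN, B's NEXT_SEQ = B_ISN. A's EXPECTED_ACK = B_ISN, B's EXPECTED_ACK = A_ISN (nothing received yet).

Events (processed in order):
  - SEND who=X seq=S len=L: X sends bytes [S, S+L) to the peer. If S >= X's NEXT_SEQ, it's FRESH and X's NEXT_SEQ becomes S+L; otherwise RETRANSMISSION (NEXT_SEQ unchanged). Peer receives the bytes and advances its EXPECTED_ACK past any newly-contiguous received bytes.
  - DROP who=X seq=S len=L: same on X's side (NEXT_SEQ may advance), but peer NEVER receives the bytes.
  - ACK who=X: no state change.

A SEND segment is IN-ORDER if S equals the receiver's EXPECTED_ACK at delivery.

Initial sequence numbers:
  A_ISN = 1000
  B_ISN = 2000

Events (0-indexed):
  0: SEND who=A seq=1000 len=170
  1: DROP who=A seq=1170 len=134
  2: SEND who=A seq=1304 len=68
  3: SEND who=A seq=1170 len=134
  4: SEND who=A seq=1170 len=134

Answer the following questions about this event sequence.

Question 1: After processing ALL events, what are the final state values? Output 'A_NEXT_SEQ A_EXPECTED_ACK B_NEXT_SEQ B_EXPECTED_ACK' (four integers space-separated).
After event 0: A_seq=1170 A_ack=2000 B_seq=2000 B_ack=1170
After event 1: A_seq=1304 A_ack=2000 B_seq=2000 B_ack=1170
After event 2: A_seq=1372 A_ack=2000 B_seq=2000 B_ack=1170
After event 3: A_seq=1372 A_ack=2000 B_seq=2000 B_ack=1372
After event 4: A_seq=1372 A_ack=2000 B_seq=2000 B_ack=1372

Answer: 1372 2000 2000 1372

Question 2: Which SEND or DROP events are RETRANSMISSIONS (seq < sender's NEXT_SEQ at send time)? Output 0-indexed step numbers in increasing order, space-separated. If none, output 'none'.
Step 0: SEND seq=1000 -> fresh
Step 1: DROP seq=1170 -> fresh
Step 2: SEND seq=1304 -> fresh
Step 3: SEND seq=1170 -> retransmit
Step 4: SEND seq=1170 -> retransmit

Answer: 3 4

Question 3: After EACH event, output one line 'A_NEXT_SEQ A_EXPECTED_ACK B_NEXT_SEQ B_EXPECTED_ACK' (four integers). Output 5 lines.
1170 2000 2000 1170
1304 2000 2000 1170
1372 2000 2000 1170
1372 2000 2000 1372
1372 2000 2000 1372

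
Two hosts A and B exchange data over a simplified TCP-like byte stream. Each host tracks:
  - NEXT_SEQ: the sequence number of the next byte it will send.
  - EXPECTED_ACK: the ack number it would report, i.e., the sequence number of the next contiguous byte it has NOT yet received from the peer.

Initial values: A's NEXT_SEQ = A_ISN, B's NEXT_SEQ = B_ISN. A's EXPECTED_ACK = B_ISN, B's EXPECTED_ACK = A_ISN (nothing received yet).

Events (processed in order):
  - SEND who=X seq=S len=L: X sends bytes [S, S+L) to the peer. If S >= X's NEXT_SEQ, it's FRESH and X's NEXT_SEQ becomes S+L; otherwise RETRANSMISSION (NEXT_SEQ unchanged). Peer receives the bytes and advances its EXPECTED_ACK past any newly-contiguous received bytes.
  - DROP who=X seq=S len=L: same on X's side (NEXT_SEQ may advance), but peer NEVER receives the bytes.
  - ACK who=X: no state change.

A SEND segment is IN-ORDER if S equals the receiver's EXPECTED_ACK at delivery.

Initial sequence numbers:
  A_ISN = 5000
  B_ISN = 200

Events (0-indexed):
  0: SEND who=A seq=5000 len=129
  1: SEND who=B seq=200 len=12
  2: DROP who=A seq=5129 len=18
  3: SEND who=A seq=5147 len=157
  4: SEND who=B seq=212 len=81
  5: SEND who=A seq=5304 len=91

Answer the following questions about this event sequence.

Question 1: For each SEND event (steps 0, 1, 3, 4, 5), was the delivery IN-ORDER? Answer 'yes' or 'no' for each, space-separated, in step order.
Answer: yes yes no yes no

Derivation:
Step 0: SEND seq=5000 -> in-order
Step 1: SEND seq=200 -> in-order
Step 3: SEND seq=5147 -> out-of-order
Step 4: SEND seq=212 -> in-order
Step 5: SEND seq=5304 -> out-of-order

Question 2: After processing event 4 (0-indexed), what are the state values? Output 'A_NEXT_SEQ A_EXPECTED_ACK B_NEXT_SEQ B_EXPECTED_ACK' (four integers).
After event 0: A_seq=5129 A_ack=200 B_seq=200 B_ack=5129
After event 1: A_seq=5129 A_ack=212 B_seq=212 B_ack=5129
After event 2: A_seq=5147 A_ack=212 B_seq=212 B_ack=5129
After event 3: A_seq=5304 A_ack=212 B_seq=212 B_ack=5129
After event 4: A_seq=5304 A_ack=293 B_seq=293 B_ack=5129

5304 293 293 5129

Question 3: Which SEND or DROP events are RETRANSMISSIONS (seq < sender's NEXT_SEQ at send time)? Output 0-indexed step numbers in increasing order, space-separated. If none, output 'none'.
Answer: none

Derivation:
Step 0: SEND seq=5000 -> fresh
Step 1: SEND seq=200 -> fresh
Step 2: DROP seq=5129 -> fresh
Step 3: SEND seq=5147 -> fresh
Step 4: SEND seq=212 -> fresh
Step 5: SEND seq=5304 -> fresh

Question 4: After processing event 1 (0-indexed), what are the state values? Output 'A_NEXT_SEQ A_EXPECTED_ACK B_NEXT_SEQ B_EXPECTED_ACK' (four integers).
After event 0: A_seq=5129 A_ack=200 B_seq=200 B_ack=5129
After event 1: A_seq=5129 A_ack=212 B_seq=212 B_ack=5129

5129 212 212 5129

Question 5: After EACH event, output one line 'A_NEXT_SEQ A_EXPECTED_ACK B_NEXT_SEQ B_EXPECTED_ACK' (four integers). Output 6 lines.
5129 200 200 5129
5129 212 212 5129
5147 212 212 5129
5304 212 212 5129
5304 293 293 5129
5395 293 293 5129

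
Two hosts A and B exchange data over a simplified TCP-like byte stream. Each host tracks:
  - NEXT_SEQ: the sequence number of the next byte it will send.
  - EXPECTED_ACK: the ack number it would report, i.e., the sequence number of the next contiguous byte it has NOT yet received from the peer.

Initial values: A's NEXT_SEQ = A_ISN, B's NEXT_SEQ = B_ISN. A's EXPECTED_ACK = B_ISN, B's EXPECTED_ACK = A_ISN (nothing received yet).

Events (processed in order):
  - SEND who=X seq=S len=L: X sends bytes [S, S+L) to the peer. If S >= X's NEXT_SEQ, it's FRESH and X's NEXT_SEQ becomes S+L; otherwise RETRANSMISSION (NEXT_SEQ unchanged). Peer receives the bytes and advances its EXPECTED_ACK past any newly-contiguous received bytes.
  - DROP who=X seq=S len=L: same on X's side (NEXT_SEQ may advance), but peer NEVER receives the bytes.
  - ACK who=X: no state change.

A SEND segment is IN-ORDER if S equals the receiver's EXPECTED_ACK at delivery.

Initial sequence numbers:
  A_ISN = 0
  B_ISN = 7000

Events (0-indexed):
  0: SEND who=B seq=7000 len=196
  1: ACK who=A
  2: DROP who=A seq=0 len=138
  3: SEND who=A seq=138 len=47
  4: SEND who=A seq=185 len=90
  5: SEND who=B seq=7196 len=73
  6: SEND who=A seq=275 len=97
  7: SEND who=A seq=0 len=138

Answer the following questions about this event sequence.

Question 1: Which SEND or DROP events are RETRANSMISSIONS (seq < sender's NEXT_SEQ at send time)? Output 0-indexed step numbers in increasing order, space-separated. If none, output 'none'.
Step 0: SEND seq=7000 -> fresh
Step 2: DROP seq=0 -> fresh
Step 3: SEND seq=138 -> fresh
Step 4: SEND seq=185 -> fresh
Step 5: SEND seq=7196 -> fresh
Step 6: SEND seq=275 -> fresh
Step 7: SEND seq=0 -> retransmit

Answer: 7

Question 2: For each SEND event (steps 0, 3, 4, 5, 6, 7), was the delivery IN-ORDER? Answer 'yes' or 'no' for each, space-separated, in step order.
Answer: yes no no yes no yes

Derivation:
Step 0: SEND seq=7000 -> in-order
Step 3: SEND seq=138 -> out-of-order
Step 4: SEND seq=185 -> out-of-order
Step 5: SEND seq=7196 -> in-order
Step 6: SEND seq=275 -> out-of-order
Step 7: SEND seq=0 -> in-order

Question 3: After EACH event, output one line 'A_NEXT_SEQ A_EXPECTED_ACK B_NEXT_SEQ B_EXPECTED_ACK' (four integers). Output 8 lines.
0 7196 7196 0
0 7196 7196 0
138 7196 7196 0
185 7196 7196 0
275 7196 7196 0
275 7269 7269 0
372 7269 7269 0
372 7269 7269 372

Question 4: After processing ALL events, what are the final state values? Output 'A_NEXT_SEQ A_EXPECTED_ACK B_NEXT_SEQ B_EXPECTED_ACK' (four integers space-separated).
Answer: 372 7269 7269 372

Derivation:
After event 0: A_seq=0 A_ack=7196 B_seq=7196 B_ack=0
After event 1: A_seq=0 A_ack=7196 B_seq=7196 B_ack=0
After event 2: A_seq=138 A_ack=7196 B_seq=7196 B_ack=0
After event 3: A_seq=185 A_ack=7196 B_seq=7196 B_ack=0
After event 4: A_seq=275 A_ack=7196 B_seq=7196 B_ack=0
After event 5: A_seq=275 A_ack=7269 B_seq=7269 B_ack=0
After event 6: A_seq=372 A_ack=7269 B_seq=7269 B_ack=0
After event 7: A_seq=372 A_ack=7269 B_seq=7269 B_ack=372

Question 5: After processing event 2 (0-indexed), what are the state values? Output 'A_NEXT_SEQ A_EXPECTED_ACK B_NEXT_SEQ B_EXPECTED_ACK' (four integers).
After event 0: A_seq=0 A_ack=7196 B_seq=7196 B_ack=0
After event 1: A_seq=0 A_ack=7196 B_seq=7196 B_ack=0
After event 2: A_seq=138 A_ack=7196 B_seq=7196 B_ack=0

138 7196 7196 0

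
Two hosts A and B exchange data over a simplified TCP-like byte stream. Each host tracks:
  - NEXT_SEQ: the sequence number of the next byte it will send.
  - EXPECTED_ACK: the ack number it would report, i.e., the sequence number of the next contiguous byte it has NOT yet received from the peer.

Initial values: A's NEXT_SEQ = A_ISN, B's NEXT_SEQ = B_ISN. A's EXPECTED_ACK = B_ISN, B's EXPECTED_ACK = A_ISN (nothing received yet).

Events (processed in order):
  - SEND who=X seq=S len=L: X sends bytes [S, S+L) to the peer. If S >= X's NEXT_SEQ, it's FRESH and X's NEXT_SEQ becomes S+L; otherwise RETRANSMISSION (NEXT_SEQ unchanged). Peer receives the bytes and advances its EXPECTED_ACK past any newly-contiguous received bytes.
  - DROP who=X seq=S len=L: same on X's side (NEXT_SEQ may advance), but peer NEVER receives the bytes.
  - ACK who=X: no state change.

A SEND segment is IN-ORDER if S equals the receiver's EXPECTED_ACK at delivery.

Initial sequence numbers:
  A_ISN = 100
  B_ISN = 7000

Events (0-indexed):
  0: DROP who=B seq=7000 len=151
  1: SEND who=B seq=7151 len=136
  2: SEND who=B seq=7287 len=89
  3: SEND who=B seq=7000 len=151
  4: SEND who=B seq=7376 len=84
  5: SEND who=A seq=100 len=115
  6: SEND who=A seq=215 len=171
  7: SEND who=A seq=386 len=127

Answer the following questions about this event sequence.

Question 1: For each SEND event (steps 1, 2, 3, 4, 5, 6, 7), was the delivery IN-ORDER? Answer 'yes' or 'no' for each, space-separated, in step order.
Step 1: SEND seq=7151 -> out-of-order
Step 2: SEND seq=7287 -> out-of-order
Step 3: SEND seq=7000 -> in-order
Step 4: SEND seq=7376 -> in-order
Step 5: SEND seq=100 -> in-order
Step 6: SEND seq=215 -> in-order
Step 7: SEND seq=386 -> in-order

Answer: no no yes yes yes yes yes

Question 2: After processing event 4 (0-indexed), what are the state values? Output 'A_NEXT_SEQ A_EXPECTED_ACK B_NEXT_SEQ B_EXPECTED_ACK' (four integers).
After event 0: A_seq=100 A_ack=7000 B_seq=7151 B_ack=100
After event 1: A_seq=100 A_ack=7000 B_seq=7287 B_ack=100
After event 2: A_seq=100 A_ack=7000 B_seq=7376 B_ack=100
After event 3: A_seq=100 A_ack=7376 B_seq=7376 B_ack=100
After event 4: A_seq=100 A_ack=7460 B_seq=7460 B_ack=100

100 7460 7460 100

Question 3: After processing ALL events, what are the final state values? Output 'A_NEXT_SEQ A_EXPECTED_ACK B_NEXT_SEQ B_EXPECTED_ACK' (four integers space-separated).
After event 0: A_seq=100 A_ack=7000 B_seq=7151 B_ack=100
After event 1: A_seq=100 A_ack=7000 B_seq=7287 B_ack=100
After event 2: A_seq=100 A_ack=7000 B_seq=7376 B_ack=100
After event 3: A_seq=100 A_ack=7376 B_seq=7376 B_ack=100
After event 4: A_seq=100 A_ack=7460 B_seq=7460 B_ack=100
After event 5: A_seq=215 A_ack=7460 B_seq=7460 B_ack=215
After event 6: A_seq=386 A_ack=7460 B_seq=7460 B_ack=386
After event 7: A_seq=513 A_ack=7460 B_seq=7460 B_ack=513

Answer: 513 7460 7460 513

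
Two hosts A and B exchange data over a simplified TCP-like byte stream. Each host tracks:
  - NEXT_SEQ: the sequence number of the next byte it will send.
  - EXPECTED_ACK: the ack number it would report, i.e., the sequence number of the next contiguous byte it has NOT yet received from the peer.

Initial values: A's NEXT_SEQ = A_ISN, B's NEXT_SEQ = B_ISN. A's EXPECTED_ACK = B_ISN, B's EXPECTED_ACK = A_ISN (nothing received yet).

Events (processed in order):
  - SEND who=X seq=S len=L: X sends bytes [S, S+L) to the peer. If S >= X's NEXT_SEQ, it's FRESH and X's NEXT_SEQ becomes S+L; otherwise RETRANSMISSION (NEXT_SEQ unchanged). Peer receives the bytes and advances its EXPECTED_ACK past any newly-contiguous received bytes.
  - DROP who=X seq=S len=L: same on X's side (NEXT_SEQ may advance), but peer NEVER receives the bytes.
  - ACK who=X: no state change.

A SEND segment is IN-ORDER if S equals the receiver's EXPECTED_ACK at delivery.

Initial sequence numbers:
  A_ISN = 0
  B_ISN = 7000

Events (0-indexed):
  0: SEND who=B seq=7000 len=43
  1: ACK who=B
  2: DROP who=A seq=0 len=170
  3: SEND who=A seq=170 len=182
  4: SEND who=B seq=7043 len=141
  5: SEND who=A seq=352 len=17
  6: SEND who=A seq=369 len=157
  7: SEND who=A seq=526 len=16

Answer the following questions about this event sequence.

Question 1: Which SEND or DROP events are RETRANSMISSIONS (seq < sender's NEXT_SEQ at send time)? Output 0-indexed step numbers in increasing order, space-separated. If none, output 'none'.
Step 0: SEND seq=7000 -> fresh
Step 2: DROP seq=0 -> fresh
Step 3: SEND seq=170 -> fresh
Step 4: SEND seq=7043 -> fresh
Step 5: SEND seq=352 -> fresh
Step 6: SEND seq=369 -> fresh
Step 7: SEND seq=526 -> fresh

Answer: none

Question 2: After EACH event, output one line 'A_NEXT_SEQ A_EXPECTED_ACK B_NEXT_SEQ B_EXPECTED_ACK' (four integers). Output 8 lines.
0 7043 7043 0
0 7043 7043 0
170 7043 7043 0
352 7043 7043 0
352 7184 7184 0
369 7184 7184 0
526 7184 7184 0
542 7184 7184 0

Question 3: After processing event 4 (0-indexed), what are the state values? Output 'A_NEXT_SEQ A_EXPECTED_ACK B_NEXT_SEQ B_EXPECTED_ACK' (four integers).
After event 0: A_seq=0 A_ack=7043 B_seq=7043 B_ack=0
After event 1: A_seq=0 A_ack=7043 B_seq=7043 B_ack=0
After event 2: A_seq=170 A_ack=7043 B_seq=7043 B_ack=0
After event 3: A_seq=352 A_ack=7043 B_seq=7043 B_ack=0
After event 4: A_seq=352 A_ack=7184 B_seq=7184 B_ack=0

352 7184 7184 0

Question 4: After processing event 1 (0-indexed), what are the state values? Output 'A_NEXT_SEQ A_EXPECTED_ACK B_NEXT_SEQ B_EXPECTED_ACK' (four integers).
After event 0: A_seq=0 A_ack=7043 B_seq=7043 B_ack=0
After event 1: A_seq=0 A_ack=7043 B_seq=7043 B_ack=0

0 7043 7043 0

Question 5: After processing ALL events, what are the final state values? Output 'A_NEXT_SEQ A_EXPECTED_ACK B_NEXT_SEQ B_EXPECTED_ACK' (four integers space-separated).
Answer: 542 7184 7184 0

Derivation:
After event 0: A_seq=0 A_ack=7043 B_seq=7043 B_ack=0
After event 1: A_seq=0 A_ack=7043 B_seq=7043 B_ack=0
After event 2: A_seq=170 A_ack=7043 B_seq=7043 B_ack=0
After event 3: A_seq=352 A_ack=7043 B_seq=7043 B_ack=0
After event 4: A_seq=352 A_ack=7184 B_seq=7184 B_ack=0
After event 5: A_seq=369 A_ack=7184 B_seq=7184 B_ack=0
After event 6: A_seq=526 A_ack=7184 B_seq=7184 B_ack=0
After event 7: A_seq=542 A_ack=7184 B_seq=7184 B_ack=0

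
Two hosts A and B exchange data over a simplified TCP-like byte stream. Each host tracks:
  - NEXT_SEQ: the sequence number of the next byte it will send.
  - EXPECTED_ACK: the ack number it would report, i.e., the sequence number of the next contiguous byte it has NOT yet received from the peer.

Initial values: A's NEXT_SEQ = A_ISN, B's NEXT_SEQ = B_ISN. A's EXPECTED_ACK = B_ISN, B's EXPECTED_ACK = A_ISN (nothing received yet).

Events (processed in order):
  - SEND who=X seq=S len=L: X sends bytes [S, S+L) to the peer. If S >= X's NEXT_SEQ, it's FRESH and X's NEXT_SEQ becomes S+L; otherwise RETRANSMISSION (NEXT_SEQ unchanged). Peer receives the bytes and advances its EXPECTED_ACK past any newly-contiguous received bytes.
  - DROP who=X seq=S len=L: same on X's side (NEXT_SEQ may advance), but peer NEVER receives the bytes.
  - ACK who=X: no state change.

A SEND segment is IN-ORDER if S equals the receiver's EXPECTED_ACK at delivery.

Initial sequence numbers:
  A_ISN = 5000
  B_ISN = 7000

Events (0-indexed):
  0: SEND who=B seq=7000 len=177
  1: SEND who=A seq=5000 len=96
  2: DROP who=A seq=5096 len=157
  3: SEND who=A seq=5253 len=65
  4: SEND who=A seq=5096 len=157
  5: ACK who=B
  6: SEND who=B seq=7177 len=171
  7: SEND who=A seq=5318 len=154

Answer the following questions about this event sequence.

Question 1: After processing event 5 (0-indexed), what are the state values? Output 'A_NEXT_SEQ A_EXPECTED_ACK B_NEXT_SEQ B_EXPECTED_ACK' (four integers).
After event 0: A_seq=5000 A_ack=7177 B_seq=7177 B_ack=5000
After event 1: A_seq=5096 A_ack=7177 B_seq=7177 B_ack=5096
After event 2: A_seq=5253 A_ack=7177 B_seq=7177 B_ack=5096
After event 3: A_seq=5318 A_ack=7177 B_seq=7177 B_ack=5096
After event 4: A_seq=5318 A_ack=7177 B_seq=7177 B_ack=5318
After event 5: A_seq=5318 A_ack=7177 B_seq=7177 B_ack=5318

5318 7177 7177 5318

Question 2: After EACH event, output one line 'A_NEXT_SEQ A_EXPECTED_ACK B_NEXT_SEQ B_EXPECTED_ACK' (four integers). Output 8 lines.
5000 7177 7177 5000
5096 7177 7177 5096
5253 7177 7177 5096
5318 7177 7177 5096
5318 7177 7177 5318
5318 7177 7177 5318
5318 7348 7348 5318
5472 7348 7348 5472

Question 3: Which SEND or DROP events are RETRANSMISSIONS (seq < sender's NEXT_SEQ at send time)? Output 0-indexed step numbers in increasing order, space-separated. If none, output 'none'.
Step 0: SEND seq=7000 -> fresh
Step 1: SEND seq=5000 -> fresh
Step 2: DROP seq=5096 -> fresh
Step 3: SEND seq=5253 -> fresh
Step 4: SEND seq=5096 -> retransmit
Step 6: SEND seq=7177 -> fresh
Step 7: SEND seq=5318 -> fresh

Answer: 4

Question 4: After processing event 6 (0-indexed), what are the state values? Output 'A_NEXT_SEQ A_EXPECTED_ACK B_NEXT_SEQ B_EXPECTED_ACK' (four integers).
After event 0: A_seq=5000 A_ack=7177 B_seq=7177 B_ack=5000
After event 1: A_seq=5096 A_ack=7177 B_seq=7177 B_ack=5096
After event 2: A_seq=5253 A_ack=7177 B_seq=7177 B_ack=5096
After event 3: A_seq=5318 A_ack=7177 B_seq=7177 B_ack=5096
After event 4: A_seq=5318 A_ack=7177 B_seq=7177 B_ack=5318
After event 5: A_seq=5318 A_ack=7177 B_seq=7177 B_ack=5318
After event 6: A_seq=5318 A_ack=7348 B_seq=7348 B_ack=5318

5318 7348 7348 5318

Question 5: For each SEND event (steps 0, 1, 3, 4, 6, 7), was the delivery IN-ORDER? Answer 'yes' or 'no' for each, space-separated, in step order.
Answer: yes yes no yes yes yes

Derivation:
Step 0: SEND seq=7000 -> in-order
Step 1: SEND seq=5000 -> in-order
Step 3: SEND seq=5253 -> out-of-order
Step 4: SEND seq=5096 -> in-order
Step 6: SEND seq=7177 -> in-order
Step 7: SEND seq=5318 -> in-order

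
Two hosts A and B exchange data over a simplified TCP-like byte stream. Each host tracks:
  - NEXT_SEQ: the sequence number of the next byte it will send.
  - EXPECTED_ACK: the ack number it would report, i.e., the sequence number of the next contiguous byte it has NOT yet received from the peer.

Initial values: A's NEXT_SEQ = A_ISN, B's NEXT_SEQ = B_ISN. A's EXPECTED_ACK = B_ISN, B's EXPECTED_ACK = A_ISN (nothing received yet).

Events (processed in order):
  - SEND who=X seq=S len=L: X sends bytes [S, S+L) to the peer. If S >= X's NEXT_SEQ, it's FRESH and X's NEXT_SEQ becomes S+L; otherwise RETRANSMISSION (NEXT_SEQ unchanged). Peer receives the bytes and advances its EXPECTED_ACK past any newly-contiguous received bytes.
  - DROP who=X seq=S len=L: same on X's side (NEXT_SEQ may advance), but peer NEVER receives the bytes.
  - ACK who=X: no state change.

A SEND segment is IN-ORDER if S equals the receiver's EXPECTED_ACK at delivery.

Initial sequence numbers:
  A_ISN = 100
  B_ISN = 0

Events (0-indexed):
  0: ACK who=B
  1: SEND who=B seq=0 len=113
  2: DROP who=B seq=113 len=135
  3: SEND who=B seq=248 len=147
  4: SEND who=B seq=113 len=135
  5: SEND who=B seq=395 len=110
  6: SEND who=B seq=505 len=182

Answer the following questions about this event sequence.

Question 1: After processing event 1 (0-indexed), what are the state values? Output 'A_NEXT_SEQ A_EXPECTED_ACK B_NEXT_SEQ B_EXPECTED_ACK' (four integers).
After event 0: A_seq=100 A_ack=0 B_seq=0 B_ack=100
After event 1: A_seq=100 A_ack=113 B_seq=113 B_ack=100

100 113 113 100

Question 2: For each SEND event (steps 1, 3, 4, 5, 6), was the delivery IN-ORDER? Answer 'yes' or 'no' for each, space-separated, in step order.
Step 1: SEND seq=0 -> in-order
Step 3: SEND seq=248 -> out-of-order
Step 4: SEND seq=113 -> in-order
Step 5: SEND seq=395 -> in-order
Step 6: SEND seq=505 -> in-order

Answer: yes no yes yes yes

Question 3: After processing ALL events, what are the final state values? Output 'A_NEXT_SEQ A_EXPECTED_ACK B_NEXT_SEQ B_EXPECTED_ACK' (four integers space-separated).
Answer: 100 687 687 100

Derivation:
After event 0: A_seq=100 A_ack=0 B_seq=0 B_ack=100
After event 1: A_seq=100 A_ack=113 B_seq=113 B_ack=100
After event 2: A_seq=100 A_ack=113 B_seq=248 B_ack=100
After event 3: A_seq=100 A_ack=113 B_seq=395 B_ack=100
After event 4: A_seq=100 A_ack=395 B_seq=395 B_ack=100
After event 5: A_seq=100 A_ack=505 B_seq=505 B_ack=100
After event 6: A_seq=100 A_ack=687 B_seq=687 B_ack=100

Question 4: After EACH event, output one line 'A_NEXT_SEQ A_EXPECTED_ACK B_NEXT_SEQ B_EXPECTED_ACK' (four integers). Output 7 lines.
100 0 0 100
100 113 113 100
100 113 248 100
100 113 395 100
100 395 395 100
100 505 505 100
100 687 687 100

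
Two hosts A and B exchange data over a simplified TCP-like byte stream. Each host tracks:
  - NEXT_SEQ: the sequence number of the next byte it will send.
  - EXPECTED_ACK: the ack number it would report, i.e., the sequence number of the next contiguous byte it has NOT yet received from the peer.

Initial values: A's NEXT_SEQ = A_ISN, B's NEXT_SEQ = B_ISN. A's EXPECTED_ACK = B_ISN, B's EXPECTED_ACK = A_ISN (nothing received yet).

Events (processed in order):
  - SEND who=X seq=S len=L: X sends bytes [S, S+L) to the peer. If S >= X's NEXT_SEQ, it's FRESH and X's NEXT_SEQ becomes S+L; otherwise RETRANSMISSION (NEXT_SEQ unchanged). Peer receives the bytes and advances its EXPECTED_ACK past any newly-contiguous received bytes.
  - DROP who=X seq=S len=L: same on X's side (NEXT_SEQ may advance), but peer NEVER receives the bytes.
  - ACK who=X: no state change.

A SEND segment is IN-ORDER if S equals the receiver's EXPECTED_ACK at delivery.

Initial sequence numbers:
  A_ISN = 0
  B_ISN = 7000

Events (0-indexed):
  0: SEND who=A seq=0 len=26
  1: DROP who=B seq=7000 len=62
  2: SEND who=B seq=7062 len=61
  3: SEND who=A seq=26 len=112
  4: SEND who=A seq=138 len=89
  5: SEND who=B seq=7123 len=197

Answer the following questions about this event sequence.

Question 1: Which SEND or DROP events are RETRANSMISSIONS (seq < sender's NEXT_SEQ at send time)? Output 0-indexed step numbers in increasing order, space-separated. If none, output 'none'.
Step 0: SEND seq=0 -> fresh
Step 1: DROP seq=7000 -> fresh
Step 2: SEND seq=7062 -> fresh
Step 3: SEND seq=26 -> fresh
Step 4: SEND seq=138 -> fresh
Step 5: SEND seq=7123 -> fresh

Answer: none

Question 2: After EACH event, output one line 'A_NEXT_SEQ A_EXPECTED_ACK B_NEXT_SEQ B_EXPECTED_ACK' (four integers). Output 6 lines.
26 7000 7000 26
26 7000 7062 26
26 7000 7123 26
138 7000 7123 138
227 7000 7123 227
227 7000 7320 227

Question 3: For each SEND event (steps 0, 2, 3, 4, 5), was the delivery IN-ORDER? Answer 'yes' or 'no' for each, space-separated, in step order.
Answer: yes no yes yes no

Derivation:
Step 0: SEND seq=0 -> in-order
Step 2: SEND seq=7062 -> out-of-order
Step 3: SEND seq=26 -> in-order
Step 4: SEND seq=138 -> in-order
Step 5: SEND seq=7123 -> out-of-order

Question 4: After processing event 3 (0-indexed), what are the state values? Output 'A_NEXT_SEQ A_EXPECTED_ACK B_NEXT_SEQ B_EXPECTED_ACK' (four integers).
After event 0: A_seq=26 A_ack=7000 B_seq=7000 B_ack=26
After event 1: A_seq=26 A_ack=7000 B_seq=7062 B_ack=26
After event 2: A_seq=26 A_ack=7000 B_seq=7123 B_ack=26
After event 3: A_seq=138 A_ack=7000 B_seq=7123 B_ack=138

138 7000 7123 138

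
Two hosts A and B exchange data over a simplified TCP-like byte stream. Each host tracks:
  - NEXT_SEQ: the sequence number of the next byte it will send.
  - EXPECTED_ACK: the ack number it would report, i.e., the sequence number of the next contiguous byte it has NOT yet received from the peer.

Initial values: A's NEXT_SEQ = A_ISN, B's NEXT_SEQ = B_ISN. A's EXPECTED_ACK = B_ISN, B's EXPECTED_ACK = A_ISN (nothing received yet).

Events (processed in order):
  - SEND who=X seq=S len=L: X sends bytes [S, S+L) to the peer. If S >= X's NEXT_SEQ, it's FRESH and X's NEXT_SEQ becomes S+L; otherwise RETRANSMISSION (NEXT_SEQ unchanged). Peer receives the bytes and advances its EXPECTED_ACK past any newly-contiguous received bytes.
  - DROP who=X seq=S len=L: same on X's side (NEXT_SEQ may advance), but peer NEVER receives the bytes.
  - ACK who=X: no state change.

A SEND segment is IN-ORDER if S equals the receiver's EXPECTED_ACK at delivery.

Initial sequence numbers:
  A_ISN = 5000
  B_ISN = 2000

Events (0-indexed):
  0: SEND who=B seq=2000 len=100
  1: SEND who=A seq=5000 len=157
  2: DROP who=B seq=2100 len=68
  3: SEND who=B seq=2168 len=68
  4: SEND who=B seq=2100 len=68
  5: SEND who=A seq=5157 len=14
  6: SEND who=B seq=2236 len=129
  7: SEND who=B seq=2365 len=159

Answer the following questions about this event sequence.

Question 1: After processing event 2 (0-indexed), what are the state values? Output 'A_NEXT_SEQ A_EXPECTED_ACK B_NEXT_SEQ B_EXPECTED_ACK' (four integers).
After event 0: A_seq=5000 A_ack=2100 B_seq=2100 B_ack=5000
After event 1: A_seq=5157 A_ack=2100 B_seq=2100 B_ack=5157
After event 2: A_seq=5157 A_ack=2100 B_seq=2168 B_ack=5157

5157 2100 2168 5157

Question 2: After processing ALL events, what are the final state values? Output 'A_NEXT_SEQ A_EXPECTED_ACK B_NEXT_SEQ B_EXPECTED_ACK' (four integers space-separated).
Answer: 5171 2524 2524 5171

Derivation:
After event 0: A_seq=5000 A_ack=2100 B_seq=2100 B_ack=5000
After event 1: A_seq=5157 A_ack=2100 B_seq=2100 B_ack=5157
After event 2: A_seq=5157 A_ack=2100 B_seq=2168 B_ack=5157
After event 3: A_seq=5157 A_ack=2100 B_seq=2236 B_ack=5157
After event 4: A_seq=5157 A_ack=2236 B_seq=2236 B_ack=5157
After event 5: A_seq=5171 A_ack=2236 B_seq=2236 B_ack=5171
After event 6: A_seq=5171 A_ack=2365 B_seq=2365 B_ack=5171
After event 7: A_seq=5171 A_ack=2524 B_seq=2524 B_ack=5171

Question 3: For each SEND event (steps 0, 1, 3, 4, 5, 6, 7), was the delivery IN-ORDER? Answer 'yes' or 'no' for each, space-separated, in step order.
Answer: yes yes no yes yes yes yes

Derivation:
Step 0: SEND seq=2000 -> in-order
Step 1: SEND seq=5000 -> in-order
Step 3: SEND seq=2168 -> out-of-order
Step 4: SEND seq=2100 -> in-order
Step 5: SEND seq=5157 -> in-order
Step 6: SEND seq=2236 -> in-order
Step 7: SEND seq=2365 -> in-order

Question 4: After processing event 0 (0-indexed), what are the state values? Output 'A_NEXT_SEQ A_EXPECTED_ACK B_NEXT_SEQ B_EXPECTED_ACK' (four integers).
After event 0: A_seq=5000 A_ack=2100 B_seq=2100 B_ack=5000

5000 2100 2100 5000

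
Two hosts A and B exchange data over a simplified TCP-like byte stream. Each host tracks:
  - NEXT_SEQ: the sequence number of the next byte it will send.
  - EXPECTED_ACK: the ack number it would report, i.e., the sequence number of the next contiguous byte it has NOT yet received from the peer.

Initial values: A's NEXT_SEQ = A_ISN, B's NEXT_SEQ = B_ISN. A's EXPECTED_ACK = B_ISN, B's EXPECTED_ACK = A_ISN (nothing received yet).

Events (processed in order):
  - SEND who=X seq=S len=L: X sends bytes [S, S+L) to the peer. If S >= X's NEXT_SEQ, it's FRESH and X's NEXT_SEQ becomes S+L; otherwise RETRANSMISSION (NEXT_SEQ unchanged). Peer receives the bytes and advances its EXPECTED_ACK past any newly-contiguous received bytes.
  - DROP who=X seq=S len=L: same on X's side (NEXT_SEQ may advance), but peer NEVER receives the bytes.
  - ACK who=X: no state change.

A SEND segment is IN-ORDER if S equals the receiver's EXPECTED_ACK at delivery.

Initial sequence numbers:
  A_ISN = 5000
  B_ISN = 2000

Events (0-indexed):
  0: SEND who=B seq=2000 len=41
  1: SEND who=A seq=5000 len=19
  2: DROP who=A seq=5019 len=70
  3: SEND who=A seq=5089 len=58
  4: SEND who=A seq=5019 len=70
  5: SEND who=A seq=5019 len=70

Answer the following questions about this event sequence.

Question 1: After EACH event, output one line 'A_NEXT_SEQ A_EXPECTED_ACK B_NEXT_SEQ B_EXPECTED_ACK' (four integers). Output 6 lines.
5000 2041 2041 5000
5019 2041 2041 5019
5089 2041 2041 5019
5147 2041 2041 5019
5147 2041 2041 5147
5147 2041 2041 5147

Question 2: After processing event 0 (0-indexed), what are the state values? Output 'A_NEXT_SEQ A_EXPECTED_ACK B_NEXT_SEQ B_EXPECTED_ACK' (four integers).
After event 0: A_seq=5000 A_ack=2041 B_seq=2041 B_ack=5000

5000 2041 2041 5000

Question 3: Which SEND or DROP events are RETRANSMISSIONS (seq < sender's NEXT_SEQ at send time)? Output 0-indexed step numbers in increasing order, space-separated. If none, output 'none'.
Answer: 4 5

Derivation:
Step 0: SEND seq=2000 -> fresh
Step 1: SEND seq=5000 -> fresh
Step 2: DROP seq=5019 -> fresh
Step 3: SEND seq=5089 -> fresh
Step 4: SEND seq=5019 -> retransmit
Step 5: SEND seq=5019 -> retransmit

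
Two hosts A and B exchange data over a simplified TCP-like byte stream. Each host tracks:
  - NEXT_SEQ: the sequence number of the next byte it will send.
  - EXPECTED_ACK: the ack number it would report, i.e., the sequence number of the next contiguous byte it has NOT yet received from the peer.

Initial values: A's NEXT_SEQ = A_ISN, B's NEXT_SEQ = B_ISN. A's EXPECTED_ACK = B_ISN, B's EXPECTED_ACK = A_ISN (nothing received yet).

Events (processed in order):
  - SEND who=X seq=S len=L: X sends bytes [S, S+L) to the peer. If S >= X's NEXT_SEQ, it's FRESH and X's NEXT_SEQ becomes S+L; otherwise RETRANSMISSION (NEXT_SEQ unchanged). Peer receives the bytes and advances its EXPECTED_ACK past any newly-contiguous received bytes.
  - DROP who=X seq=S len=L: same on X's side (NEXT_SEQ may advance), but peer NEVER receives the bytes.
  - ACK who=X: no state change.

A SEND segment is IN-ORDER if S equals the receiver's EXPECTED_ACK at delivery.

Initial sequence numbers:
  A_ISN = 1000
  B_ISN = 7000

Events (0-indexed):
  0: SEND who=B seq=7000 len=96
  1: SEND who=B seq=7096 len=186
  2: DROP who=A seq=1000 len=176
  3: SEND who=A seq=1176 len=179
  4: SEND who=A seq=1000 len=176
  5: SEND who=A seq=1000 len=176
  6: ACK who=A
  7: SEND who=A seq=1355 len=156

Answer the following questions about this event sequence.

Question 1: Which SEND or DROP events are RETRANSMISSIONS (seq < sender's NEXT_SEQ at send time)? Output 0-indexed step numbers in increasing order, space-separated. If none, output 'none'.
Step 0: SEND seq=7000 -> fresh
Step 1: SEND seq=7096 -> fresh
Step 2: DROP seq=1000 -> fresh
Step 3: SEND seq=1176 -> fresh
Step 4: SEND seq=1000 -> retransmit
Step 5: SEND seq=1000 -> retransmit
Step 7: SEND seq=1355 -> fresh

Answer: 4 5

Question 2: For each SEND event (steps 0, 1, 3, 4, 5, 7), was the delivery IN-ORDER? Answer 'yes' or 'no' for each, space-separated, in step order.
Answer: yes yes no yes no yes

Derivation:
Step 0: SEND seq=7000 -> in-order
Step 1: SEND seq=7096 -> in-order
Step 3: SEND seq=1176 -> out-of-order
Step 4: SEND seq=1000 -> in-order
Step 5: SEND seq=1000 -> out-of-order
Step 7: SEND seq=1355 -> in-order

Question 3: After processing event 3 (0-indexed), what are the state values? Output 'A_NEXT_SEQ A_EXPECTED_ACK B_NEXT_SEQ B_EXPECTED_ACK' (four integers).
After event 0: A_seq=1000 A_ack=7096 B_seq=7096 B_ack=1000
After event 1: A_seq=1000 A_ack=7282 B_seq=7282 B_ack=1000
After event 2: A_seq=1176 A_ack=7282 B_seq=7282 B_ack=1000
After event 3: A_seq=1355 A_ack=7282 B_seq=7282 B_ack=1000

1355 7282 7282 1000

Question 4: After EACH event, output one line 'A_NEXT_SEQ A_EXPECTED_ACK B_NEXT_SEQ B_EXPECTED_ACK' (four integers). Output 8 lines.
1000 7096 7096 1000
1000 7282 7282 1000
1176 7282 7282 1000
1355 7282 7282 1000
1355 7282 7282 1355
1355 7282 7282 1355
1355 7282 7282 1355
1511 7282 7282 1511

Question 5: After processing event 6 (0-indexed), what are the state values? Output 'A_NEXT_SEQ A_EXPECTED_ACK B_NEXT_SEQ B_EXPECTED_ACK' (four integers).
After event 0: A_seq=1000 A_ack=7096 B_seq=7096 B_ack=1000
After event 1: A_seq=1000 A_ack=7282 B_seq=7282 B_ack=1000
After event 2: A_seq=1176 A_ack=7282 B_seq=7282 B_ack=1000
After event 3: A_seq=1355 A_ack=7282 B_seq=7282 B_ack=1000
After event 4: A_seq=1355 A_ack=7282 B_seq=7282 B_ack=1355
After event 5: A_seq=1355 A_ack=7282 B_seq=7282 B_ack=1355
After event 6: A_seq=1355 A_ack=7282 B_seq=7282 B_ack=1355

1355 7282 7282 1355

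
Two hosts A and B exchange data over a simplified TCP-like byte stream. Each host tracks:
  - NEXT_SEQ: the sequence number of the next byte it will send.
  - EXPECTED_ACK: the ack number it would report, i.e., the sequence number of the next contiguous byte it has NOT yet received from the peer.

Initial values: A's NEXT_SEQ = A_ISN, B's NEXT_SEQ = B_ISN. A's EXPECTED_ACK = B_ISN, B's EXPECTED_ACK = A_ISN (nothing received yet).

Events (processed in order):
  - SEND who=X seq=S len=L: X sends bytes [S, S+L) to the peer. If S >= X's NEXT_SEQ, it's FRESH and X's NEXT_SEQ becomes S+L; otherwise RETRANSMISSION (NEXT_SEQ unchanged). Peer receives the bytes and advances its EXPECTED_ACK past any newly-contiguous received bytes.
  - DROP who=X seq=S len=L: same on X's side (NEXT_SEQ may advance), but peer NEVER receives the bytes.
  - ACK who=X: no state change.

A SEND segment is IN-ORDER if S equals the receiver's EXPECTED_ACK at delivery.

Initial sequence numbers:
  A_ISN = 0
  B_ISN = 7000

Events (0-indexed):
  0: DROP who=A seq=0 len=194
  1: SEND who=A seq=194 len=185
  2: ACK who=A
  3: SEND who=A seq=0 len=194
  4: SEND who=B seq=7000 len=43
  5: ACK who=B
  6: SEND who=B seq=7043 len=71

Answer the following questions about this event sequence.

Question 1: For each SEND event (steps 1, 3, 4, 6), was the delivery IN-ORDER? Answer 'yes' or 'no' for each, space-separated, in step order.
Answer: no yes yes yes

Derivation:
Step 1: SEND seq=194 -> out-of-order
Step 3: SEND seq=0 -> in-order
Step 4: SEND seq=7000 -> in-order
Step 6: SEND seq=7043 -> in-order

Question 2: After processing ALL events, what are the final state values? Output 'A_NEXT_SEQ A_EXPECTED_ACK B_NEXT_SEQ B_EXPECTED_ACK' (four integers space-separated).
After event 0: A_seq=194 A_ack=7000 B_seq=7000 B_ack=0
After event 1: A_seq=379 A_ack=7000 B_seq=7000 B_ack=0
After event 2: A_seq=379 A_ack=7000 B_seq=7000 B_ack=0
After event 3: A_seq=379 A_ack=7000 B_seq=7000 B_ack=379
After event 4: A_seq=379 A_ack=7043 B_seq=7043 B_ack=379
After event 5: A_seq=379 A_ack=7043 B_seq=7043 B_ack=379
After event 6: A_seq=379 A_ack=7114 B_seq=7114 B_ack=379

Answer: 379 7114 7114 379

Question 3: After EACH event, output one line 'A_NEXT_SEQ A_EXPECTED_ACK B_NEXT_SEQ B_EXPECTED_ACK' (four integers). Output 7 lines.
194 7000 7000 0
379 7000 7000 0
379 7000 7000 0
379 7000 7000 379
379 7043 7043 379
379 7043 7043 379
379 7114 7114 379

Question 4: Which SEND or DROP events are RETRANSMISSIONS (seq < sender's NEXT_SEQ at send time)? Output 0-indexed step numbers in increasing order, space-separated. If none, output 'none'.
Step 0: DROP seq=0 -> fresh
Step 1: SEND seq=194 -> fresh
Step 3: SEND seq=0 -> retransmit
Step 4: SEND seq=7000 -> fresh
Step 6: SEND seq=7043 -> fresh

Answer: 3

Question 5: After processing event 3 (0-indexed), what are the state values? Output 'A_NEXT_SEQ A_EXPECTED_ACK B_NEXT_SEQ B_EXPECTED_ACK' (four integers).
After event 0: A_seq=194 A_ack=7000 B_seq=7000 B_ack=0
After event 1: A_seq=379 A_ack=7000 B_seq=7000 B_ack=0
After event 2: A_seq=379 A_ack=7000 B_seq=7000 B_ack=0
After event 3: A_seq=379 A_ack=7000 B_seq=7000 B_ack=379

379 7000 7000 379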